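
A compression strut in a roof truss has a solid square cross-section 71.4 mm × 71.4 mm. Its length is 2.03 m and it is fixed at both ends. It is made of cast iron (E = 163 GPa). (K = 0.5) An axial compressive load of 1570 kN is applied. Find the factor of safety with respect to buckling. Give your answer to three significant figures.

n ≈ 2.15

I = a⁴/12 = 71.4⁴/12 = 2.166×10^6 mm⁴
I = 2.166×10^6 mm⁴ = 2.166×10^-6 m⁴
Effective length L_e = K·L = 0.5 × 2.03 = 1.015 m
P_cr = π²EI / L_e² = π² × 163×10⁹ × 2.166×10^-6 / 1.015² = 3.382×10^6 N
Factor of safety n = P_cr / P = 3381.9 / 1570 = 2.15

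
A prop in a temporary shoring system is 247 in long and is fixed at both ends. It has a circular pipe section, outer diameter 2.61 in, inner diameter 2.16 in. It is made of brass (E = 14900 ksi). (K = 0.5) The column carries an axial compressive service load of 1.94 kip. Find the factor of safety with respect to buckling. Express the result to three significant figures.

d_o = 2.61 in, d_i = 2.16 in
I = π(d_o⁴ − d_i⁴)/64 = π(2.61⁴ − 2.160⁴)/64 = 1.209 in⁴
Effective length L_e = K·L = 0.5 × 247 = 123.5 in
P_cr = π²EI / L_e² = π² × 14900×10³ × 1.209 / 123.5² = 1.166×10^4 lb
Factor of safety n = P_cr / P = 11.660 / 1.94 = 6.01

n ≈ 6.01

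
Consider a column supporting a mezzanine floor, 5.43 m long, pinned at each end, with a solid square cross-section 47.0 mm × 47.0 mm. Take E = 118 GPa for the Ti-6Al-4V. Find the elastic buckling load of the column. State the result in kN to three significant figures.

P_cr ≈ 16.1 kN

I = a⁴/12 = 47.0⁴/12 = 4.066×10^5 mm⁴
I = 4.066×10^5 mm⁴ = 4.066×10^-7 m⁴
Effective length L_e = K·L = 1 × 5.43 = 5.430 m
P_cr = π²EI / L_e² = π² × 118×10⁹ × 4.066×10^-7 / 5.430² = 1.606×10^4 N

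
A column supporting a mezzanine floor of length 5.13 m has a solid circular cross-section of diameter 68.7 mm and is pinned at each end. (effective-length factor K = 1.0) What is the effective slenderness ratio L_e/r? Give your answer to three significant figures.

λ ≈ 299

For a solid circle r = d/4 = 68.7/4 = 17.18 mm
L_e = K·L = 1 × 5.13 m = 5.130 m = 5130.0 mm
λ = L_e / r_min = 5130.0 / 17.18 = 299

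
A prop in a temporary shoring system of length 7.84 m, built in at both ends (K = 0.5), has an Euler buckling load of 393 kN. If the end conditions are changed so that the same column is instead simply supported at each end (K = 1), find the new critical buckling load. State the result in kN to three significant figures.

P_cr ≈ 98.2 kN

P_cr ∝ 1/K², so P_cr,new = P_cr,old × (K_old/K_new)² = 393 × (0.5/1)²
= 393 × 0.2500 = 98.2 kN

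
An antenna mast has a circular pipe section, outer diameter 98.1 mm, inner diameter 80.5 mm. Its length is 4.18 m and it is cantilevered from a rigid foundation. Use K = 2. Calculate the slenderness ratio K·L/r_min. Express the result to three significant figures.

λ ≈ 264

d_o = 98.1 mm, d_i = 80.5 mm
I = π(d_o⁴ − d_i⁴)/64 = π(98.1⁴ − 80.50⁴)/64 = 2.485×10^6 mm⁴
A = 2.469×10^3 mm²;  r_min = √(I/A) = √(2.485×10^6/2.469×10^3) = 31.73 mm
L_e = K·L = 2 × 4.18 m = 8.360 m = 8360.0 mm
λ = L_e / r_min = 8360.0 / 31.73 = 264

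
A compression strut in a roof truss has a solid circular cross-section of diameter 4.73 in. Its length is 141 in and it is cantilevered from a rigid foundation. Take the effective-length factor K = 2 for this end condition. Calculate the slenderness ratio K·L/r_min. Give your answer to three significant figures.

For a solid circle r = d/4 = 4.73/4 = 1.182 in
L_e = K·L = 2 × 141 = 282.0 in
λ = L_e / r_min = 282.00 / 1.182 = 238

λ ≈ 238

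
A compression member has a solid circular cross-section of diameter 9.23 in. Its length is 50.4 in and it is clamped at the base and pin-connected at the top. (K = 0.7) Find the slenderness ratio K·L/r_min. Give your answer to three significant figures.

For a solid circle r = d/4 = 9.23/4 = 2.308 in
L_e = K·L = 0.7 × 50.4 = 35.28 in
λ = L_e / r_min = 35.280 / 2.308 = 15.3

λ ≈ 15.3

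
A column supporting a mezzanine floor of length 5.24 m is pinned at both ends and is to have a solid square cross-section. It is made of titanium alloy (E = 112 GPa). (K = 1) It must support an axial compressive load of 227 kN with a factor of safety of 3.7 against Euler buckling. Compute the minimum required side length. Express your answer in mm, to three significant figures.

Required P_cr = n·P = 3.7 × 227 = 839.9 kN
L_e = K·L = 1 × 5.24 = 5.240 m
Required I = P_cr·L_e²/(π²E) = 8.399×10^5 × 5.240² / (π² × 1.12×10^11) = 2.086×10^-5 m⁴
I_req = 2.086×10^7 mm⁴
Solid square: I = a⁴/12  ⇒  a = (12I)^(1/4) = (12×2.086×10^7)^(1/4) = 126 mm

a ≈ 126 mm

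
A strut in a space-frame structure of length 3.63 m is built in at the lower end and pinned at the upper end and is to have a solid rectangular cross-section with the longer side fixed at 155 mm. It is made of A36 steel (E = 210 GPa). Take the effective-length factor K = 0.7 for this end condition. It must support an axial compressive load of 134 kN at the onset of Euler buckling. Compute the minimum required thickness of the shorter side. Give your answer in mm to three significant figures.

b ≈ 31.9 mm

L_e = K·L = 0.7 × 3.63 = 2.541 m
Required I = P_cr·L_e²/(π²E) = 1.340×10^5 × 2.541² / (π² × 2.10×10^11) = 4.174×10^-7 m⁴
I_req = 4.174×10^5 mm⁴
Rectangle, weak axis: I_min = h·b³/12 with h = 155 mm fixed  ⇒  b = (12I/h)^(1/3) = 31.9 mm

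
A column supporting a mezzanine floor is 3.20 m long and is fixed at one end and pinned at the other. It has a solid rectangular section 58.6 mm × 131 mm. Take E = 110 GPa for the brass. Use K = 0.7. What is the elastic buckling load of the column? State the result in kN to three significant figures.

P_cr ≈ 475 kN

Buckling occurs about the weak axis: I_min = h·b³/12 with b = 58.6 mm (the shorter side).
I_min = 131×58.6³/12 = 2.197×10^6 mm⁴
I = 2.197×10^6 mm⁴ = 2.197×10^-6 m⁴
Effective length L_e = K·L = 0.7 × 3.20 = 2.240 m
P_cr = π²EI / L_e² = π² × 110×10⁹ × 2.197×10^-6 / 2.240² = 4.753×10^5 N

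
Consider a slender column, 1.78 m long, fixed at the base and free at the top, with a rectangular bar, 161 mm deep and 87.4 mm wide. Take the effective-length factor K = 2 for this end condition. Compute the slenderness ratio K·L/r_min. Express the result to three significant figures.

For a rectangle r_min = b/√12 = 87.4/√12 = 25.23 mm
L_e = K·L = 2 × 1.78 m = 3.560 m = 3560.0 mm
λ = L_e / r_min = 3560.0 / 25.23 = 141

λ ≈ 141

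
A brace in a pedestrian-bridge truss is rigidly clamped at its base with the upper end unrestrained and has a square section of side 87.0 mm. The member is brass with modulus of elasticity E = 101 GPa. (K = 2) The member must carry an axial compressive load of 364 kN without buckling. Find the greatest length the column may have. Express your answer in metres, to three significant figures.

L_max ≈ 1.81 m

I = a⁴/12 = 87.0⁴/12 = 4.774×10^6 mm⁴
I = 4.774×10^-6 m⁴
At the buckling limit P_cr = P = 3.640×10^5 N
From P_cr = π²EI/(K·L)²:  L = (1/K)·√(π²EI/P_cr) = (1/2)·√(π²×1.01×10^11×4.774×10^-6/3.640×10^5)
L = 1.81 m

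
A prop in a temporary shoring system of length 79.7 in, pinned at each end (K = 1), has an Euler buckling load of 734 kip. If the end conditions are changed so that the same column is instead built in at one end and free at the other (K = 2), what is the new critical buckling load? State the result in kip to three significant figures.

P_cr ∝ 1/K², so P_cr,new = P_cr,old × (K_old/K_new)² = 734 × (1/2)²
= 734 × 0.2500 = 184 kip

P_cr ≈ 184 kip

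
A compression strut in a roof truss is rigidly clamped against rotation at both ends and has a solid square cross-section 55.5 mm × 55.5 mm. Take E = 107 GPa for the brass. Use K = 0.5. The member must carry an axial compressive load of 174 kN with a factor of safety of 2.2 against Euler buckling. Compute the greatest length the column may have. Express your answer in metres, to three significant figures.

L_max ≈ 2.95 m

I = a⁴/12 = 55.5⁴/12 = 7.907×10^5 mm⁴
I = 7.907×10^-7 m⁴
Required critical load P_cr = n·P = 2.2 × 174 = 382.8 kN = 3.828×10^5 N
From P_cr = π²EI/(K·L)²:  L = (1/K)·√(π²EI/P_cr) = (1/0.5)·√(π²×1.07×10^11×7.907×10^-7/3.828×10^5)
L = 2.95 m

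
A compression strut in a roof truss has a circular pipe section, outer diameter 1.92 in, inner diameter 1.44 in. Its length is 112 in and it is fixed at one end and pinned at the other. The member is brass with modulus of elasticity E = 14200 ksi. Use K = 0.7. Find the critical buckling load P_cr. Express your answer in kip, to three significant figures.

P_cr ≈ 10.4 kip

d_o = 1.92 in, d_i = 1.44 in
I = π(d_o⁴ − d_i⁴)/64 = π(1.92⁴ − 1.440⁴)/64 = 0.4560 in⁴
Effective length L_e = K·L = 0.7 × 112 = 78.40 in
P_cr = π²EI / L_e² = π² × 14200×10³ × 0.4560 / 78.40² = 1.040×10^4 lb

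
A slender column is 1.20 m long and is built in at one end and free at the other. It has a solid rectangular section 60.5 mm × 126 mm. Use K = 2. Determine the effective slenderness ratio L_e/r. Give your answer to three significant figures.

λ ≈ 137

Buckling occurs about the weak axis: I_min = h·b³/12 with b = 60.5 mm (the shorter side).
I_min = 126×60.5³/12 = 2.325×10^6 mm⁴
A = 7.623×10^3 mm²;  r_min = √(I/A) = √(2.325×10^6/7.623×10^3) = 17.46 mm
L_e = K·L = 2 × 1.20 m = 2.400 m = 2400.0 mm
λ = L_e / r_min = 2400.0 / 17.46 = 137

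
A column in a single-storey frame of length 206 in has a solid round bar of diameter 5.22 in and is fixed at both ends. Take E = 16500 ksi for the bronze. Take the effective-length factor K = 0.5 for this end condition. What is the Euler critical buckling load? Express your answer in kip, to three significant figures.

P_cr ≈ 559 kip

I = πd⁴/64 = π×5.22⁴/64 = 36.45 in⁴
Effective length L_e = K·L = 0.5 × 206 = 103.0 in
P_cr = π²EI / L_e² = π² × 16500×10³ × 36.45 / 103.0² = 5.594×10^5 lb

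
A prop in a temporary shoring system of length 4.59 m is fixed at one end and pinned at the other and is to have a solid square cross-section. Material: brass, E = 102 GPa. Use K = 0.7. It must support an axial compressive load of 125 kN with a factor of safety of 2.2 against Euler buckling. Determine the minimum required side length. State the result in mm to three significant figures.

Required P_cr = n·P = 2.2 × 125 = 275.0 kN
L_e = K·L = 0.7 × 4.59 = 3.213 m
Required I = P_cr·L_e²/(π²E) = 2.750×10^5 × 3.213² / (π² × 1.02×10^11) = 2.820×10^-6 m⁴
I_req = 2.820×10^6 mm⁴
Solid square: I = a⁴/12  ⇒  a = (12I)^(1/4) = (12×2.820×10^6)^(1/4) = 76.3 mm

a ≈ 76.3 mm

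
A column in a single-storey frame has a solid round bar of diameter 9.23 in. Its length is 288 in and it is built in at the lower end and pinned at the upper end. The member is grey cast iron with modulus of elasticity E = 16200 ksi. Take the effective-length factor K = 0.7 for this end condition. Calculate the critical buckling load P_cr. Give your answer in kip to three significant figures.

I = πd⁴/64 = π×9.23⁴/64 = 356.3 in⁴
Effective length L_e = K·L = 0.7 × 288 = 201.6 in
P_cr = π²EI / L_e² = π² × 16200×10³ × 356.3 / 201.6² = 1.402×10^6 lb

P_cr ≈ 1400 kip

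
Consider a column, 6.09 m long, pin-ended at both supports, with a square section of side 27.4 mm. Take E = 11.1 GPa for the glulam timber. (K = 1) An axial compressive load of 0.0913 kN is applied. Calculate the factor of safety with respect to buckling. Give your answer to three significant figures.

I = a⁴/12 = 27.4⁴/12 = 4.697×10^4 mm⁴
I = 4.697×10^4 mm⁴ = 4.697×10^-8 m⁴
Effective length L_e = K·L = 1 × 6.09 = 6.090 m
P_cr = π²EI / L_e² = π² × 11.1×10⁹ × 4.697×10^-8 / 6.090² = 138.7 N
Factor of safety n = P_cr / P = 0.13874 / 0.0913 = 1.52

n ≈ 1.52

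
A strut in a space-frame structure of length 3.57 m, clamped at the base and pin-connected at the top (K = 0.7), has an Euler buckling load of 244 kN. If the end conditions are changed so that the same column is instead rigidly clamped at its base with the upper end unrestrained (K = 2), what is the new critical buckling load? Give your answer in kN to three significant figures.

P_cr ≈ 29.9 kN

P_cr ∝ 1/K², so P_cr,new = P_cr,old × (K_old/K_new)² = 244 × (0.7/2)²
= 244 × 0.1225 = 29.9 kN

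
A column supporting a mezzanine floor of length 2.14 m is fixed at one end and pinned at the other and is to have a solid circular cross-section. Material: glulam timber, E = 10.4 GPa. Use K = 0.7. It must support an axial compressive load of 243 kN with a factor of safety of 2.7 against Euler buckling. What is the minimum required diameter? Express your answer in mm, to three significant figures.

d ≈ 131 mm

Required P_cr = n·P = 2.7 × 243 = 656.1 kN
L_e = K·L = 0.7 × 2.14 = 1.498 m
Required I = P_cr·L_e²/(π²E) = 6.561×10^5 × 1.498² / (π² × 1.04×10^10) = 1.434×10^-5 m⁴
I_req = 1.434×10^7 mm⁴
Solid circle: I = πd⁴/64  ⇒  d = (64I/π)^(1/4) = (64×1.434×10^7/π)^(1/4) = 131 mm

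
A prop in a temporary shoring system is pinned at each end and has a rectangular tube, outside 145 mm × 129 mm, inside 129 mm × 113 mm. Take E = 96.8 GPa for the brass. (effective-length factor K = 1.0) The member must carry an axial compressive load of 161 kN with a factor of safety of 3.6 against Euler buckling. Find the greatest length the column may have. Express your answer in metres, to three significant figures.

L_max ≈ 4.15 m

Weak-axis I_min = (h_o·b_o³ − h_i·b_i³)/12 with b_o = 129, b_i = 113.0 mm (shorter outer/inner sides).
I_min = (145×129³ − 129.0×113.0³)/12 = 1.043×10^7 mm⁴
I = 1.043×10^-5 m⁴
Required critical load P_cr = n·P = 3.6 × 161 = 579.6 kN = 5.796×10^5 N
From P_cr = π²EI/(K·L)²:  L = (1/K)·√(π²EI/P_cr) = (1/1)·√(π²×9.68×10^10×1.043×10^-5/5.796×10^5)
L = 4.15 m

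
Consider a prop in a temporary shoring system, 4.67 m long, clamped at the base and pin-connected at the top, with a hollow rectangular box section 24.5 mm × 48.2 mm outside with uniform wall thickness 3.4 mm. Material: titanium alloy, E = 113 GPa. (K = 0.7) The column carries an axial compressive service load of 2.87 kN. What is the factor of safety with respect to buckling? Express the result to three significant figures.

n ≈ 1.45

Inner dimensions: h_i = 48.2 − 2×3.4 = 41.40 mm, b_i = 24.5 − 2×3.4 = 17.70 mm
Weak-axis I_min = (h_o·b_o³ − h_i·b_i³)/12 with b_o = 24.5, b_i = 17.70 mm (shorter outer/inner sides).
I_min = (48.2×24.5³ − 41.40×17.70³)/12 = 3.994×10^4 mm⁴
I = 3.994×10^4 mm⁴ = 3.994×10^-8 m⁴
Effective length L_e = K·L = 0.7 × 4.67 = 3.269 m
P_cr = π²EI / L_e² = π² × 113×10⁹ × 3.994×10^-8 / 3.269² = 4.168×10^3 N
Factor of safety n = P_cr / P = 4.1681 / 2.87 = 1.45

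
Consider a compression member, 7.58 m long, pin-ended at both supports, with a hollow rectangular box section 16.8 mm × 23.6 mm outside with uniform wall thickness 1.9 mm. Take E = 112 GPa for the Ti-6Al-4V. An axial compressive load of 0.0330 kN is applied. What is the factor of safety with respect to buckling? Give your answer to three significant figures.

Inner dimensions: h_i = 23.6 − 2×1.9 = 19.80 mm, b_i = 16.8 − 2×1.9 = 13.00 mm
Weak-axis I_min = (h_o·b_o³ − h_i·b_i³)/12 with b_o = 16.8, b_i = 13.00 mm (shorter outer/inner sides).
I_min = (23.6×16.8³ − 19.80×13.00³)/12 = 5.700×10^3 mm⁴
I = 5.700×10^3 mm⁴ = 5.700×10^-9 m⁴
Effective length L_e = K·L = 1 × 7.58 = 7.580 m
P_cr = π²EI / L_e² = π² × 112×10⁹ × 5.700×10^-9 / 7.580² = 109.7 N
Factor of safety n = P_cr / P = 0.10966 / 0.0330 = 3.32

n ≈ 3.32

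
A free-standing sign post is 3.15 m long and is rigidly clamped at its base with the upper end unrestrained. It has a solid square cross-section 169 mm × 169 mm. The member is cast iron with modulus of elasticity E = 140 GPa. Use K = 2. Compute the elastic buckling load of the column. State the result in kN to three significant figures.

I = a⁴/12 = 169⁴/12 = 6.798×10^7 mm⁴
I = 6.798×10^7 mm⁴ = 6.798×10^-5 m⁴
Effective length L_e = K·L = 2 × 3.15 = 6.300 m
P_cr = π²EI / L_e² = π² × 140×10⁹ × 6.798×10^-5 / 6.300² = 2.367×10^6 N

P_cr ≈ 2370 kN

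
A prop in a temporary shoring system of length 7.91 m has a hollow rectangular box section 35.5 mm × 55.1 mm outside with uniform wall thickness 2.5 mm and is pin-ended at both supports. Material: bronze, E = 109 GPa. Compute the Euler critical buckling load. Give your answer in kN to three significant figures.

P_cr ≈ 1.50 kN

Inner dimensions: h_i = 55.1 − 2×2.5 = 50.10 mm, b_i = 35.5 − 2×2.5 = 30.50 mm
Weak-axis I_min = (h_o·b_o³ − h_i·b_i³)/12 with b_o = 35.5, b_i = 30.50 mm (shorter outer/inner sides).
I_min = (55.1×35.5³ − 50.10×30.50³)/12 = 8.697×10^4 mm⁴
I = 8.697×10^4 mm⁴ = 8.697×10^-8 m⁴
Effective length L_e = K·L = 1 × 7.91 = 7.910 m
P_cr = π²EI / L_e² = π² × 109×10⁹ × 8.697×10^-8 / 7.910² = 1.495×10^3 N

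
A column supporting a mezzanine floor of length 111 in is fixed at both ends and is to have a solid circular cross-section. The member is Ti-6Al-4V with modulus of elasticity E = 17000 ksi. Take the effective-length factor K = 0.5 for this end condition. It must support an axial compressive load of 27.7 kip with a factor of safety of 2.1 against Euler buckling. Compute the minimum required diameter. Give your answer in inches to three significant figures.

d ≈ 2.16 in

Required P_cr = n·P = 2.1 × 27.7 = 58.17 kip
L_e = K·L = 0.5 × 111 = 55.50 in
Required I = P_cr·L_e²/(π²E) = 5.817×10^4 × 55.50² / (π² × 1.70×10^7) = 1.068 in⁴
Solid circle: I = πd⁴/64  ⇒  d = (64I/π)^(1/4) = (64×1.068/π)^(1/4) = 2.16 in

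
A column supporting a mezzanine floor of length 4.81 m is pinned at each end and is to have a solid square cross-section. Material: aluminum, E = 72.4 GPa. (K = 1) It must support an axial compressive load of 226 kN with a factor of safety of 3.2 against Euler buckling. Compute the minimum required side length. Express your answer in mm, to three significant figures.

Required P_cr = n·P = 3.2 × 226 = 723.2 kN
L_e = K·L = 1 × 4.81 = 4.810 m
Required I = P_cr·L_e²/(π²E) = 7.232×10^5 × 4.810² / (π² × 7.24×10^10) = 2.342×10^-5 m⁴
I_req = 2.342×10^7 mm⁴
Solid square: I = a⁴/12  ⇒  a = (12I)^(1/4) = (12×2.342×10^7)^(1/4) = 129 mm

a ≈ 129 mm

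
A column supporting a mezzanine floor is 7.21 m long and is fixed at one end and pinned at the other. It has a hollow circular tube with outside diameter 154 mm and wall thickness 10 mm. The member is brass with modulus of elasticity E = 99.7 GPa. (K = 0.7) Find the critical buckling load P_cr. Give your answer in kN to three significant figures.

P_cr ≈ 455 kN

Inner diameter d_i = 154 − 2×10 = 134.0 mm
I = π(d_o⁴ − d_i⁴)/64 = π(154⁴ − 134.0⁴)/64 = 1.178×10^7 mm⁴
I = 1.178×10^7 mm⁴ = 1.178×10^-5 m⁴
Effective length L_e = K·L = 0.7 × 7.21 = 5.047 m
P_cr = π²EI / L_e² = π² × 99.7×10⁹ × 1.178×10^-5 / 5.047² = 4.552×10^5 N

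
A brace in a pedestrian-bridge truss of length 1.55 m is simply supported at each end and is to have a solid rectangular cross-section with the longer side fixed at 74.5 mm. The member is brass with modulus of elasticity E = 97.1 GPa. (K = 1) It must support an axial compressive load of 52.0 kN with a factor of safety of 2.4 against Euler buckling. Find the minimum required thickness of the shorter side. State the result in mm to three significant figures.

Required P_cr = n·P = 2.4 × 52.0 = 124.8 kN
L_e = K·L = 1 × 1.55 = 1.550 m
Required I = P_cr·L_e²/(π²E) = 1.248×10^5 × 1.550² / (π² × 9.71×10^10) = 3.129×10^-7 m⁴
I_req = 3.129×10^5 mm⁴
Rectangle, weak axis: I_min = h·b³/12 with h = 74.5 mm fixed  ⇒  b = (12I/h)^(1/3) = 36.9 mm

b ≈ 36.9 mm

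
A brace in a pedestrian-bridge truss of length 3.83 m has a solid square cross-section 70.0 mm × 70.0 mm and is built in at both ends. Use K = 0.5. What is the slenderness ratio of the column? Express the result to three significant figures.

λ ≈ 94.8

I = a⁴/12 = 70.0⁴/12 = 2.001×10^6 mm⁴
A = 4.900×10^3 mm²;  r_min = √(I/A) = √(2.001×10^6/4.900×10^3) = 20.21 mm
L_e = K·L = 0.5 × 3.83 m = 1.915 m = 1915.0 mm
λ = L_e / r_min = 1915.0 / 20.21 = 94.8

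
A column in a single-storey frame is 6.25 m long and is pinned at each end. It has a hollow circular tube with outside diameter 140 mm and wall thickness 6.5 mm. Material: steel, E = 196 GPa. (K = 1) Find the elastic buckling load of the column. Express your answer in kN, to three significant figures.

Inner diameter d_i = 140 − 2×6.5 = 127.0 mm
I = π(d_o⁴ − d_i⁴)/64 = π(140⁴ − 127.0⁴)/64 = 6.088×10^6 mm⁴
I = 6.088×10^6 mm⁴ = 6.088×10^-6 m⁴
Effective length L_e = K·L = 1 × 6.25 = 6.250 m
P_cr = π²EI / L_e² = π² × 196×10⁹ × 6.088×10^-6 / 6.250² = 3.015×10^5 N

P_cr ≈ 301 kN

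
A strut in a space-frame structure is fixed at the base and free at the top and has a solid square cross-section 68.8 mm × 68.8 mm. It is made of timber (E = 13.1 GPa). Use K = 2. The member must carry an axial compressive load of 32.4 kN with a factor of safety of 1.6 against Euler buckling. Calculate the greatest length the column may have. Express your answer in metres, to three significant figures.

I = a⁴/12 = 68.8⁴/12 = 1.867×10^6 mm⁴
I = 1.867×10^-6 m⁴
Required critical load P_cr = n·P = 1.6 × 32.4 = 51.84 kN = 5.184×10^4 N
From P_cr = π²EI/(K·L)²:  L = (1/K)·√(π²EI/P_cr) = (1/2)·√(π²×1.31×10^10×1.867×10^-6/5.184×10^4)
L = 1.08 m

L_max ≈ 1.08 m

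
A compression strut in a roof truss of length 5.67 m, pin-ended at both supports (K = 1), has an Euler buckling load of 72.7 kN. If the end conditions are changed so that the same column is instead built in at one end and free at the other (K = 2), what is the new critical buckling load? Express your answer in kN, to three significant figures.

P_cr ∝ 1/K², so P_cr,new = P_cr,old × (K_old/K_new)² = 72.7 × (1/2)²
= 72.7 × 0.2500 = 18.2 kN

P_cr ≈ 18.2 kN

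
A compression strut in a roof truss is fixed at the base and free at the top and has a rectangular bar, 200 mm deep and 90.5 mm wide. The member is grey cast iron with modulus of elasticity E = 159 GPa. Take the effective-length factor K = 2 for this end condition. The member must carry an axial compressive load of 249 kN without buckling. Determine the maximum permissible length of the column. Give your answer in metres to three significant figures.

Buckling occurs about the weak axis: I_min = h·b³/12 with b = 90.5 mm (the shorter side).
I_min = 200×90.5³/12 = 1.235×10^7 mm⁴
I = 1.235×10^-5 m⁴
At the buckling limit P_cr = P = 2.490×10^5 N
From P_cr = π²EI/(K·L)²:  L = (1/K)·√(π²EI/P_cr) = (1/2)·√(π²×1.59×10^11×1.235×10^-5/2.490×10^5)
L = 4.41 m

L_max ≈ 4.41 m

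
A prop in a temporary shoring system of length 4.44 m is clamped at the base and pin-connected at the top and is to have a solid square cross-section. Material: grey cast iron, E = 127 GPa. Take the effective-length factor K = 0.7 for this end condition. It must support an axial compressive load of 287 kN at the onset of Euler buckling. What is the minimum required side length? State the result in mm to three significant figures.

a ≈ 71.8 mm

L_e = K·L = 0.7 × 4.44 = 3.108 m
Required I = P_cr·L_e²/(π²E) = 2.870×10^5 × 3.108² / (π² × 1.27×10^11) = 2.212×10^-6 m⁴
I_req = 2.212×10^6 mm⁴
Solid square: I = a⁴/12  ⇒  a = (12I)^(1/4) = (12×2.212×10^6)^(1/4) = 71.8 mm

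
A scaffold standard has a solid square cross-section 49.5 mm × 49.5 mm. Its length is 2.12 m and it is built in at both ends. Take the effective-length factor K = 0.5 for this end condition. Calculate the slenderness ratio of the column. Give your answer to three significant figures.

For a square r = a/√12 = 49.5/√12 = 14.29 mm
L_e = K·L = 0.5 × 2.12 m = 1.060 m = 1060.0 mm
λ = L_e / r_min = 1060.0 / 14.29 = 74.2

λ ≈ 74.2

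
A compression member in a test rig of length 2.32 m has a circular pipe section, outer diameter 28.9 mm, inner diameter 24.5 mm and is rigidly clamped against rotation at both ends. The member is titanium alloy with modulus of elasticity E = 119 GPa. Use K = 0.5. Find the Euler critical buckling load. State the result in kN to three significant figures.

P_cr ≈ 14.5 kN

d_o = 28.9 mm, d_i = 24.5 mm
I = π(d_o⁴ − d_i⁴)/64 = π(28.9⁴ − 24.50⁴)/64 = 1.656×10^4 mm⁴
I = 1.656×10^4 mm⁴ = 1.656×10^-8 m⁴
Effective length L_e = K·L = 0.5 × 2.32 = 1.160 m
P_cr = π²EI / L_e² = π² × 119×10⁹ × 1.656×10^-8 / 1.160² = 1.445×10^4 N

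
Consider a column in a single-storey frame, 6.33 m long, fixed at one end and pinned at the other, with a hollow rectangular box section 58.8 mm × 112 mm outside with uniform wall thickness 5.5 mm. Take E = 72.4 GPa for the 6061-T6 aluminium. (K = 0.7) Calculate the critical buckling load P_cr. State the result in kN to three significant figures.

Inner dimensions: h_i = 112 − 2×5.5 = 101.0 mm, b_i = 58.8 − 2×5.5 = 47.80 mm
Weak-axis I_min = (h_o·b_o³ − h_i·b_i³)/12 with b_o = 58.8, b_i = 47.80 mm (shorter outer/inner sides).
I_min = (112×58.8³ − 101.0×47.80³)/12 = 9.782×10^5 mm⁴
I = 9.782×10^5 mm⁴ = 9.782×10^-7 m⁴
Effective length L_e = K·L = 0.7 × 6.33 = 4.431 m
P_cr = π²EI / L_e² = π² × 72.4×10⁹ × 9.782×10^-7 / 4.431² = 3.560×10^4 N

P_cr ≈ 35.6 kN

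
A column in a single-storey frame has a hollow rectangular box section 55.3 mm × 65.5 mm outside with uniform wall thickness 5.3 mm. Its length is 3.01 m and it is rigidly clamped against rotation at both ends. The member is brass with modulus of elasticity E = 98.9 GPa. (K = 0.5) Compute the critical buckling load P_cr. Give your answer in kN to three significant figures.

P_cr ≈ 222 kN

Inner dimensions: h_i = 65.5 − 2×5.3 = 54.90 mm, b_i = 55.3 − 2×5.3 = 44.70 mm
Weak-axis I_min = (h_o·b_o³ − h_i·b_i³)/12 with b_o = 55.3, b_i = 44.70 mm (shorter outer/inner sides).
I_min = (65.5×55.3³ − 54.90×44.70³)/12 = 5.145×10^5 mm⁴
I = 5.145×10^5 mm⁴ = 5.145×10^-7 m⁴
Effective length L_e = K·L = 0.5 × 3.01 = 1.505 m
P_cr = π²EI / L_e² = π² × 98.9×10⁹ × 5.145×10^-7 / 1.505² = 2.217×10^5 N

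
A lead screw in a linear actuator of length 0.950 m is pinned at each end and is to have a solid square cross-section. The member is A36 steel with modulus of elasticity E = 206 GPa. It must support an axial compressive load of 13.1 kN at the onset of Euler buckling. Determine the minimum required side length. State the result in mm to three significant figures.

L_e = K·L = 1 × 0.950 = 0.9500 m
Required I = P_cr·L_e²/(π²E) = 1.310×10^4 × 0.9500² / (π² × 2.06×10^11) = 5.815×10^-9 m⁴
I_req = 5.815×10^3 mm⁴
Solid square: I = a⁴/12  ⇒  a = (12I)^(1/4) = (12×5.815×10^3)^(1/4) = 16.3 mm

a ≈ 16.3 mm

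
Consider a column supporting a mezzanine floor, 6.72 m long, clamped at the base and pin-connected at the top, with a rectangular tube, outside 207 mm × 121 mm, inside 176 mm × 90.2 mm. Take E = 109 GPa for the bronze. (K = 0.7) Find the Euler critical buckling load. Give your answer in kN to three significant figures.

P_cr ≈ 962 kN

Weak-axis I_min = (h_o·b_o³ − h_i·b_i³)/12 with b_o = 121, b_i = 90.20 mm (shorter outer/inner sides).
I_min = (207×121³ − 176.0×90.20³)/12 = 1.980×10^7 mm⁴
I = 1.980×10^7 mm⁴ = 1.980×10^-5 m⁴
Effective length L_e = K·L = 0.7 × 6.72 = 4.704 m
P_cr = π²EI / L_e² = π² × 109×10⁹ × 1.980×10^-5 / 4.704² = 9.624×10^5 N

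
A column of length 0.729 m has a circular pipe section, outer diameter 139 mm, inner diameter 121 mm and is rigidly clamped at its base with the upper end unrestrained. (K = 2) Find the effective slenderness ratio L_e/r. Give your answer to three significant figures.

d_o = 139 mm, d_i = 121 mm
I = π(d_o⁴ − d_i⁴)/64 = π(139⁴ − 121.0⁴)/64 = 7.802×10^6 mm⁴
A = 3.676×10^3 mm²;  r_min = √(I/A) = √(7.802×10^6/3.676×10^3) = 46.07 mm
L_e = K·L = 2 × 0.729 m = 1.458 m = 1458.0 mm
λ = L_e / r_min = 1458.0 / 46.07 = 31.6

λ ≈ 31.6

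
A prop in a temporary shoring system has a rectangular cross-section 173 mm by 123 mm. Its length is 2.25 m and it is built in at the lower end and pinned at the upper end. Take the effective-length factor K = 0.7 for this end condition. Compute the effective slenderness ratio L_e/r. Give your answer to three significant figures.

For a rectangle r_min = b/√12 = 123/√12 = 35.51 mm
L_e = K·L = 0.7 × 2.25 m = 1.575 m = 1575.0 mm
λ = L_e / r_min = 1575.0 / 35.51 = 44.4

λ ≈ 44.4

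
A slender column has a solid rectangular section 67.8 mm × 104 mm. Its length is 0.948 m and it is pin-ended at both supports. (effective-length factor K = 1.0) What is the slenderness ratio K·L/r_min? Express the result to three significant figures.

λ ≈ 48.4

For a rectangle r_min = b/√12 = 67.8/√12 = 19.57 mm
L_e = K·L = 1 × 0.948 m = 0.9480 m = 948.00 mm
λ = L_e / r_min = 948.00 / 19.57 = 48.4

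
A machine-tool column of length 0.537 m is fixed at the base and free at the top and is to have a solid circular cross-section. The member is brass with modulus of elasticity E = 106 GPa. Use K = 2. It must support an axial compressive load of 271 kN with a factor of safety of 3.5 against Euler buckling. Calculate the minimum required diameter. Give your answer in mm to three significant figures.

d ≈ 67.9 mm

Required P_cr = n·P = 3.5 × 271 = 948.5 kN
L_e = K·L = 2 × 0.537 = 1.074 m
Required I = P_cr·L_e²/(π²E) = 9.485×10^5 × 1.074² / (π² × 1.06×10^11) = 1.046×10^-6 m⁴
I_req = 1.046×10^6 mm⁴
Solid circle: I = πd⁴/64  ⇒  d = (64I/π)^(1/4) = (64×1.046×10^6/π)^(1/4) = 67.9 mm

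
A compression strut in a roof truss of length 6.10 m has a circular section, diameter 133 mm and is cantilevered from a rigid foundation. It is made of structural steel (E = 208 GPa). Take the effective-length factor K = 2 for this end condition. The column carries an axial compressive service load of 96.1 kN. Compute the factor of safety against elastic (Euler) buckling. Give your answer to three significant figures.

n ≈ 2.20

I = πd⁴/64 = π×133⁴/64 = 1.536×10^7 mm⁴
I = 1.536×10^7 mm⁴ = 1.536×10^-5 m⁴
Effective length L_e = K·L = 2 × 6.10 = 12.20 m
P_cr = π²EI / L_e² = π² × 208×10⁹ × 1.536×10^-5 / 12.20² = 2.118×10^5 N
Factor of safety n = P_cr / P = 211.85 / 96.1 = 2.20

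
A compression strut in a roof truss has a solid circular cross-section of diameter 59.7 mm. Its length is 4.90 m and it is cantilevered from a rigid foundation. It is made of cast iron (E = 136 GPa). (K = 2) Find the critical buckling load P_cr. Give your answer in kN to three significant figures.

P_cr ≈ 8.71 kN

I = πd⁴/64 = π×59.7⁴/64 = 6.235×10^5 mm⁴
I = 6.235×10^5 mm⁴ = 6.235×10^-7 m⁴
Effective length L_e = K·L = 2 × 4.90 = 9.800 m
P_cr = π²EI / L_e² = π² × 136×10⁹ × 6.235×10^-7 / 9.800² = 8.715×10^3 N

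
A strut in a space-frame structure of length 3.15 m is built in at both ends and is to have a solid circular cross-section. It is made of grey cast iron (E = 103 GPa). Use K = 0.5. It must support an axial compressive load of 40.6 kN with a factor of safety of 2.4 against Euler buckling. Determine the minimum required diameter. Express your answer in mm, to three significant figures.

d ≈ 46.9 mm

Required P_cr = n·P = 2.4 × 40.6 = 97.44 kN
L_e = K·L = 0.5 × 3.15 = 1.575 m
Required I = P_cr·L_e²/(π²E) = 9.744×10^4 × 1.575² / (π² × 1.03×10^11) = 2.378×10^-7 m⁴
I_req = 2.378×10^5 mm⁴
Solid circle: I = πd⁴/64  ⇒  d = (64I/π)^(1/4) = (64×2.378×10^5/π)^(1/4) = 46.9 mm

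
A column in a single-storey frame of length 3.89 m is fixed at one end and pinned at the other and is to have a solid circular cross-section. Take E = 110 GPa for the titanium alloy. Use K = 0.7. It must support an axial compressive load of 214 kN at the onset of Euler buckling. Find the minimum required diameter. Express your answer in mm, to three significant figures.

d ≈ 73.9 mm

L_e = K·L = 0.7 × 3.89 = 2.723 m
Required I = P_cr·L_e²/(π²E) = 2.140×10^5 × 2.723² / (π² × 1.10×10^11) = 1.462×10^-6 m⁴
I_req = 1.462×10^6 mm⁴
Solid circle: I = πd⁴/64  ⇒  d = (64I/π)^(1/4) = (64×1.462×10^6/π)^(1/4) = 73.9 mm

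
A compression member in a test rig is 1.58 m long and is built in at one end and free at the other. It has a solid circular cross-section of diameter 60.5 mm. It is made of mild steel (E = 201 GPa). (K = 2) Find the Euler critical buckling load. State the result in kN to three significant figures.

I = πd⁴/64 = π×60.5⁴/64 = 6.576×10^5 mm⁴
I = 6.576×10^5 mm⁴ = 6.576×10^-7 m⁴
Effective length L_e = K·L = 2 × 1.58 = 3.160 m
P_cr = π²EI / L_e² = π² × 201×10⁹ × 6.576×10^-7 / 3.160² = 1.307×10^5 N

P_cr ≈ 131 kN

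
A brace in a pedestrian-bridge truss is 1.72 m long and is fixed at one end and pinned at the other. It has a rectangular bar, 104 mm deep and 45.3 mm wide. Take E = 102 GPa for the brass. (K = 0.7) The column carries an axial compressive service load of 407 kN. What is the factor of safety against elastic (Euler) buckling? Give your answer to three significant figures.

n ≈ 1.37

Buckling occurs about the weak axis: I_min = h·b³/12 with b = 45.3 mm (the shorter side).
I_min = 104×45.3³/12 = 8.057×10^5 mm⁴
I = 8.057×10^5 mm⁴ = 8.057×10^-7 m⁴
Effective length L_e = K·L = 0.7 × 1.72 = 1.204 m
P_cr = π²EI / L_e² = π² × 102×10⁹ × 8.057×10^-7 / 1.204² = 5.595×10^5 N
Factor of safety n = P_cr / P = 559.49 / 407 = 1.37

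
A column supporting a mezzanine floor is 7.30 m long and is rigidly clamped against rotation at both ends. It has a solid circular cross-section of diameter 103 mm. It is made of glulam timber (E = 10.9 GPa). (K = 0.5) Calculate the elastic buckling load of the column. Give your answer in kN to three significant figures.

I = πd⁴/64 = π×103⁴/64 = 5.525×10^6 mm⁴
I = 5.525×10^6 mm⁴ = 5.525×10^-6 m⁴
Effective length L_e = K·L = 0.5 × 7.30 = 3.650 m
P_cr = π²EI / L_e² = π² × 10.9×10⁹ × 5.525×10^-6 / 3.650² = 4.461×10^4 N

P_cr ≈ 44.6 kN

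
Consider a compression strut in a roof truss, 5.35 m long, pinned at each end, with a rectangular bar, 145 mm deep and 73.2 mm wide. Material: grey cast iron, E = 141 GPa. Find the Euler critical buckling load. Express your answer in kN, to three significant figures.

P_cr ≈ 230 kN

Buckling occurs about the weak axis: I_min = h·b³/12 with b = 73.2 mm (the shorter side).
I_min = 145×73.2³/12 = 4.739×10^6 mm⁴
I = 4.739×10^6 mm⁴ = 4.739×10^-6 m⁴
Effective length L_e = K·L = 1 × 5.35 = 5.350 m
P_cr = π²EI / L_e² = π² × 141×10⁹ × 4.739×10^-6 / 5.350² = 2.304×10^5 N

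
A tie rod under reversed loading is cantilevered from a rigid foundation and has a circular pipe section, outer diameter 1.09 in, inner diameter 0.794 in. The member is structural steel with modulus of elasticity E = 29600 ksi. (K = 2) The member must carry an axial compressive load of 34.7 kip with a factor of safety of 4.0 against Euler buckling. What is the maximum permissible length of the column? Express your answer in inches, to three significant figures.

d_o = 1.09 in, d_i = 0.794 in
I = π(d_o⁴ − d_i⁴)/64 = π(1.09⁴ − 0.7940⁴)/64 = 4.978×10^-2 in⁴
Required critical load P_cr = n·P = 4.0 × 34.7 = 138.8 kip = 1.388×10^5 lb
From P_cr = π²EI/(K·L)²:  L = (1/K)·√(π²EI/P_cr) = (1/2)·√(π²×2.96×10^7×4.978×10^-2/1.388×10^5)
L = 5.12 in

L_max ≈ 5.12 in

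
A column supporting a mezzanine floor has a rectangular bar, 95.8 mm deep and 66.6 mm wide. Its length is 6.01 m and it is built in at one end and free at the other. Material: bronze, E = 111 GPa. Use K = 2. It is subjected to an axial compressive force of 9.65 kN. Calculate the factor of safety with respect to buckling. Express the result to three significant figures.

Buckling occurs about the weak axis: I_min = h·b³/12 with b = 66.6 mm (the shorter side).
I_min = 95.8×66.6³/12 = 2.358×10^6 mm⁴
I = 2.358×10^6 mm⁴ = 2.358×10^-6 m⁴
Effective length L_e = K·L = 2 × 6.01 = 12.02 m
P_cr = π²EI / L_e² = π² × 111×10⁹ × 2.358×10^-6 / 12.02² = 1.788×10^4 N
Factor of safety n = P_cr / P = 17.882 / 9.65 = 1.85

n ≈ 1.85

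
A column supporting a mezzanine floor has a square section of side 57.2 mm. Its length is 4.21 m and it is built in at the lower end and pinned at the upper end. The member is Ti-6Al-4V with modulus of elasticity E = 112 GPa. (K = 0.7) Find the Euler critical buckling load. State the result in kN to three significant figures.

P_cr ≈ 114 kN

I = a⁴/12 = 57.2⁴/12 = 8.921×10^5 mm⁴
I = 8.921×10^5 mm⁴ = 8.921×10^-7 m⁴
Effective length L_e = K·L = 0.7 × 4.21 = 2.947 m
P_cr = π²EI / L_e² = π² × 112×10⁹ × 8.921×10^-7 / 2.947² = 1.135×10^5 N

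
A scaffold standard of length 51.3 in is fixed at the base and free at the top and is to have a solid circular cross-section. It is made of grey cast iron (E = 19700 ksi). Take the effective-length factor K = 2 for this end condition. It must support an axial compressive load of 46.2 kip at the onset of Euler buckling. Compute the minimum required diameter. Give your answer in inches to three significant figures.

L_e = K·L = 2 × 51.3 = 102.6 in
Required I = P_cr·L_e²/(π²E) = 4.620×10^4 × 102.6² / (π² × 1.97×10^7) = 2.501 in⁴
Solid circle: I = πd⁴/64  ⇒  d = (64I/π)^(1/4) = (64×2.501/π)^(1/4) = 2.67 in

d ≈ 2.67 in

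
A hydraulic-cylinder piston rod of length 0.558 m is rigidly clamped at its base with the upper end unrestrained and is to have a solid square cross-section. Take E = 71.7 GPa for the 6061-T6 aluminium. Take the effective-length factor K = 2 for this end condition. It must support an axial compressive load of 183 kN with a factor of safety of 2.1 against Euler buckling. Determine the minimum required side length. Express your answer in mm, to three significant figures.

a ≈ 53.4 mm

Required P_cr = n·P = 2.1 × 183 = 384.3 kN
L_e = K·L = 2 × 0.558 = 1.116 m
Required I = P_cr·L_e²/(π²E) = 3.843×10^5 × 1.116² / (π² × 7.17×10^10) = 6.764×10^-7 m⁴
I_req = 6.764×10^5 mm⁴
Solid square: I = a⁴/12  ⇒  a = (12I)^(1/4) = (12×6.764×10^5)^(1/4) = 53.4 mm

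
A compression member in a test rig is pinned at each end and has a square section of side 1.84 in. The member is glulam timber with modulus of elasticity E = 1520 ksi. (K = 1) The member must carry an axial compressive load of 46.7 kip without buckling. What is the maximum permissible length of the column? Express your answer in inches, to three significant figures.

I = a⁴/12 = 1.84⁴/12 = 0.9552 in⁴
At the buckling limit P_cr = P = 4.670×10^4 lb
From P_cr = π²EI/(K·L)²:  L = (1/K)·√(π²EI/P_cr) = (1/1)·√(π²×1.52×10^6×0.9552/4.670×10^4)
L = 17.5 in

L_max ≈ 17.5 in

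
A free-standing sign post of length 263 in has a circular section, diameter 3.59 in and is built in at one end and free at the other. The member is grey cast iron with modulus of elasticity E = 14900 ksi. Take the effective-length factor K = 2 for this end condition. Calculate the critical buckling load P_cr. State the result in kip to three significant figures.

P_cr ≈ 4.33 kip

I = πd⁴/64 = π×3.59⁴/64 = 8.154 in⁴
Effective length L_e = K·L = 2 × 263 = 526.0 in
P_cr = π²EI / L_e² = π² × 14900×10³ × 8.154 / 526.0² = 4.334×10^3 lb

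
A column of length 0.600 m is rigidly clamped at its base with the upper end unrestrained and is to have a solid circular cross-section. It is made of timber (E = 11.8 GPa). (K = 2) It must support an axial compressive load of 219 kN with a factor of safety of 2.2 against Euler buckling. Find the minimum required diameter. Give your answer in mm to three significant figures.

d ≈ 105 mm

Required P_cr = n·P = 2.2 × 219 = 481.8 kN
L_e = K·L = 2 × 0.600 = 1.200 m
Required I = P_cr·L_e²/(π²E) = 4.818×10^5 × 1.200² / (π² × 1.18×10^10) = 5.957×10^-6 m⁴
I_req = 5.957×10^6 mm⁴
Solid circle: I = πd⁴/64  ⇒  d = (64I/π)^(1/4) = (64×5.957×10^6/π)^(1/4) = 105 mm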